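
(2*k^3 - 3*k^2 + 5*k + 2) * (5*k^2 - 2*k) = 10*k^5 - 19*k^4 + 31*k^3 - 4*k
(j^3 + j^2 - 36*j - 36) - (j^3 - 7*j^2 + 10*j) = 8*j^2 - 46*j - 36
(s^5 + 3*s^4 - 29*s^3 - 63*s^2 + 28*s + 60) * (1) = s^5 + 3*s^4 - 29*s^3 - 63*s^2 + 28*s + 60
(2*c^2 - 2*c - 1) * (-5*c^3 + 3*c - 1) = -10*c^5 + 10*c^4 + 11*c^3 - 8*c^2 - c + 1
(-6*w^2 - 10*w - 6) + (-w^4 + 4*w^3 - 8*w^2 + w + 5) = -w^4 + 4*w^3 - 14*w^2 - 9*w - 1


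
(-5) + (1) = -4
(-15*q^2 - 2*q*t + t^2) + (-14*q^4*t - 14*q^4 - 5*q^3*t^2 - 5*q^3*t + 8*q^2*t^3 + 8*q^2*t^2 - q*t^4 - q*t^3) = -14*q^4*t - 14*q^4 - 5*q^3*t^2 - 5*q^3*t + 8*q^2*t^3 + 8*q^2*t^2 - 15*q^2 - q*t^4 - q*t^3 - 2*q*t + t^2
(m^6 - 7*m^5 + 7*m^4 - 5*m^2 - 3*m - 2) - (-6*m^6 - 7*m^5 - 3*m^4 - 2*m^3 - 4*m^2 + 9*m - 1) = 7*m^6 + 10*m^4 + 2*m^3 - m^2 - 12*m - 1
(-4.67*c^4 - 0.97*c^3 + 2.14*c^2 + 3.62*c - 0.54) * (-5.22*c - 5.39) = 24.3774*c^5 + 30.2347*c^4 - 5.9425*c^3 - 30.431*c^2 - 16.693*c + 2.9106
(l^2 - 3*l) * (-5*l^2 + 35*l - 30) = -5*l^4 + 50*l^3 - 135*l^2 + 90*l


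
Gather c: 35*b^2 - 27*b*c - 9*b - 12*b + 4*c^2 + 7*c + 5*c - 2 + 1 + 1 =35*b^2 - 21*b + 4*c^2 + c*(12 - 27*b)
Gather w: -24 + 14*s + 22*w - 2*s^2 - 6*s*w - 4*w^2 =-2*s^2 + 14*s - 4*w^2 + w*(22 - 6*s) - 24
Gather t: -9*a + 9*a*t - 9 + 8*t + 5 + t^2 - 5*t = -9*a + t^2 + t*(9*a + 3) - 4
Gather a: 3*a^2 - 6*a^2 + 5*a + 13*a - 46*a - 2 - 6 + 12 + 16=-3*a^2 - 28*a + 20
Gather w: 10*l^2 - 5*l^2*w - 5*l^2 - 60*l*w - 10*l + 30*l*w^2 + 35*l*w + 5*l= 5*l^2 + 30*l*w^2 - 5*l + w*(-5*l^2 - 25*l)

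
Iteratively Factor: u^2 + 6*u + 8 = (u + 2)*(u + 4)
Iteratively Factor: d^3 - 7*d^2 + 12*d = (d - 3)*(d^2 - 4*d) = d*(d - 3)*(d - 4)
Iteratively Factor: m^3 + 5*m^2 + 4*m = (m + 4)*(m^2 + m) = (m + 1)*(m + 4)*(m)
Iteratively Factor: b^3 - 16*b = (b)*(b^2 - 16) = b*(b + 4)*(b - 4)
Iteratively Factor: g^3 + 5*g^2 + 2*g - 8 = (g + 4)*(g^2 + g - 2) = (g + 2)*(g + 4)*(g - 1)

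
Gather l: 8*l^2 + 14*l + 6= 8*l^2 + 14*l + 6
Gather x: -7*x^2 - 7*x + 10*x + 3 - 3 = -7*x^2 + 3*x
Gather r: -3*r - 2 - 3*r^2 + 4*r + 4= -3*r^2 + r + 2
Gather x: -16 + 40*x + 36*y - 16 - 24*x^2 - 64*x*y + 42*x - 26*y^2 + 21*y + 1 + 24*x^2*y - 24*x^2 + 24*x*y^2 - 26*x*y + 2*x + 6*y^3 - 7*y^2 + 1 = x^2*(24*y - 48) + x*(24*y^2 - 90*y + 84) + 6*y^3 - 33*y^2 + 57*y - 30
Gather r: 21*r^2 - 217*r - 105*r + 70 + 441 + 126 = 21*r^2 - 322*r + 637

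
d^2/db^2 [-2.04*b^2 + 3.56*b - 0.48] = -4.08000000000000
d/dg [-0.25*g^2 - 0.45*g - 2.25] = -0.5*g - 0.45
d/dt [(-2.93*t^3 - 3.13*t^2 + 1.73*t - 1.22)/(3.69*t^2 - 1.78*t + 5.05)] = (-10.8117*t^4 + 10.4308*t^3 - 45.2018*t^2 - 22.6094*t + 6.5649)/(13.6161*t^4 - 13.1364*t^3 + 40.4374*t^2 - 17.978*t + 25.5025)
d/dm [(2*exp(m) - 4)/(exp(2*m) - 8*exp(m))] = 2*(-exp(2*m) + 4*exp(m) - 16)*exp(-m)/(exp(2*m) - 16*exp(m) + 64)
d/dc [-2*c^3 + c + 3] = 1 - 6*c^2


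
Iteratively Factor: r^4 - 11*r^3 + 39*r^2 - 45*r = (r - 3)*(r^3 - 8*r^2 + 15*r) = (r - 3)^2*(r^2 - 5*r) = r*(r - 3)^2*(r - 5)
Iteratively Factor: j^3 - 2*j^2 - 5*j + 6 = (j - 3)*(j^2 + j - 2) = (j - 3)*(j - 1)*(j + 2)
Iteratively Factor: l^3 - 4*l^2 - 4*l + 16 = (l + 2)*(l^2 - 6*l + 8) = (l - 4)*(l + 2)*(l - 2)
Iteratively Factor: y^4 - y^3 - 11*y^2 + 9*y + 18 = (y - 3)*(y^3 + 2*y^2 - 5*y - 6) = (y - 3)*(y - 2)*(y^2 + 4*y + 3) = (y - 3)*(y - 2)*(y + 3)*(y + 1)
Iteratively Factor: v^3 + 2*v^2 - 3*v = (v - 1)*(v^2 + 3*v) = (v - 1)*(v + 3)*(v)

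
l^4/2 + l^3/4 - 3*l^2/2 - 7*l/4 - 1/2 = (l/2 + 1/2)*(l - 2)*(l + 1/2)*(l + 1)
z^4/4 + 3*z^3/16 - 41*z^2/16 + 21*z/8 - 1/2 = (z/4 + 1)*(z - 2)*(z - 1)*(z - 1/4)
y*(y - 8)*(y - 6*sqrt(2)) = y^3 - 6*sqrt(2)*y^2 - 8*y^2 + 48*sqrt(2)*y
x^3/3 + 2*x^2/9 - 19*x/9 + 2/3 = (x/3 + 1)*(x - 2)*(x - 1/3)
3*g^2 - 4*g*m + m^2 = (-3*g + m)*(-g + m)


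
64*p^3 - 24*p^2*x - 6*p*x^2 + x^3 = (-8*p + x)*(-2*p + x)*(4*p + x)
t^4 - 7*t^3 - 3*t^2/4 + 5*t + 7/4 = (t - 7)*(t - 1)*(t + 1/2)^2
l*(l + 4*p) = l^2 + 4*l*p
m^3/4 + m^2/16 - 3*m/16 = m*(m/4 + 1/4)*(m - 3/4)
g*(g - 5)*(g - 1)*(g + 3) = g^4 - 3*g^3 - 13*g^2 + 15*g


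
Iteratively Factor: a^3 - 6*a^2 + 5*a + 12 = (a - 4)*(a^2 - 2*a - 3) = (a - 4)*(a + 1)*(a - 3)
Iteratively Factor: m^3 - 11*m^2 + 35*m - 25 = (m - 5)*(m^2 - 6*m + 5) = (m - 5)*(m - 1)*(m - 5)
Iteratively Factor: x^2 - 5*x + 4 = (x - 1)*(x - 4)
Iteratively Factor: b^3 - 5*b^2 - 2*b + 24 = (b + 2)*(b^2 - 7*b + 12) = (b - 4)*(b + 2)*(b - 3)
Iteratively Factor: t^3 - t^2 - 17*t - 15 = (t + 1)*(t^2 - 2*t - 15) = (t - 5)*(t + 1)*(t + 3)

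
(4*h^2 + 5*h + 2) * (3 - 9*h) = -36*h^3 - 33*h^2 - 3*h + 6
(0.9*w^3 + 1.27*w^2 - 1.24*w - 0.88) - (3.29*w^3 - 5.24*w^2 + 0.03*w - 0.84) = -2.39*w^3 + 6.51*w^2 - 1.27*w - 0.04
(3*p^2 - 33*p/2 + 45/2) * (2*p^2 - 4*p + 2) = 6*p^4 - 45*p^3 + 117*p^2 - 123*p + 45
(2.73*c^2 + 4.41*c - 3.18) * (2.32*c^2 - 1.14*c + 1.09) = 6.3336*c^4 + 7.119*c^3 - 9.4293*c^2 + 8.4321*c - 3.4662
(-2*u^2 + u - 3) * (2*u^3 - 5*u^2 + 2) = -4*u^5 + 12*u^4 - 11*u^3 + 11*u^2 + 2*u - 6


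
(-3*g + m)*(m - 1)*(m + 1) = -3*g*m^2 + 3*g + m^3 - m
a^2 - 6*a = a*(a - 6)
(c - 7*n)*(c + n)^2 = c^3 - 5*c^2*n - 13*c*n^2 - 7*n^3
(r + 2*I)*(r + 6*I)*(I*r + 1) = I*r^3 - 7*r^2 - 4*I*r - 12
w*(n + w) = n*w + w^2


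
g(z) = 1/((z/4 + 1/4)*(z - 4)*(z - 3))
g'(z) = -1/((z/4 + 1/4)*(z - 4)*(z - 3)^2) - 1/((z/4 + 1/4)*(z - 4)^2*(z - 3)) - 1/(4*(z/4 + 1/4)^2*(z - 4)*(z - 3)) = 4*(-3*z^2 + 12*z - 5)/(z^6 - 12*z^5 + 46*z^4 - 36*z^3 - 119*z^2 + 120*z + 144)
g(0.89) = 0.32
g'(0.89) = 0.09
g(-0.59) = 0.59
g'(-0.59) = -1.15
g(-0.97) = 6.76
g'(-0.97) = -222.19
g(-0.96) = 5.09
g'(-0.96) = -124.97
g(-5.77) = -0.01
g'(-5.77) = -0.00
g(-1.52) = -0.31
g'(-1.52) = -0.72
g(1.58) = 0.45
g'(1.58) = 0.33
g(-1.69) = -0.22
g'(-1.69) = -0.40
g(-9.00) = 0.00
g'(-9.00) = 0.00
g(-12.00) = 0.00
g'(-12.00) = 0.00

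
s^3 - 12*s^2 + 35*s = s*(s - 7)*(s - 5)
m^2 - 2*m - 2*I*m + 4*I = (m - 2)*(m - 2*I)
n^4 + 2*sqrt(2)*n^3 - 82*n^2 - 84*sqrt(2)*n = n*(n - 6*sqrt(2))*(n + sqrt(2))*(n + 7*sqrt(2))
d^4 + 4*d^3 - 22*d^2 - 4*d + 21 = (d - 3)*(d - 1)*(d + 1)*(d + 7)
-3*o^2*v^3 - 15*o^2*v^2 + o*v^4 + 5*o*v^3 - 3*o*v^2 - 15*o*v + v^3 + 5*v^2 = v*(-3*o + v)*(v + 5)*(o*v + 1)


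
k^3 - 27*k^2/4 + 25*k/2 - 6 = (k - 4)*(k - 2)*(k - 3/4)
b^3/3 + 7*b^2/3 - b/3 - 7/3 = (b/3 + 1/3)*(b - 1)*(b + 7)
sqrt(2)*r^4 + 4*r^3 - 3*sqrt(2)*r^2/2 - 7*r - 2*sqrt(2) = (r - sqrt(2))*(r + sqrt(2)/2)*(r + 2*sqrt(2))*(sqrt(2)*r + 1)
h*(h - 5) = h^2 - 5*h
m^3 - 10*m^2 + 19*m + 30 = (m - 6)*(m - 5)*(m + 1)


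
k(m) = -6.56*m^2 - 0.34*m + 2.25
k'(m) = -13.12*m - 0.34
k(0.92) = -3.62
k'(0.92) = -12.41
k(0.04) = 2.23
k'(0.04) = -0.86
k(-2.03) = -24.09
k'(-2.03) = 26.29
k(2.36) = -35.09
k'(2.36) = -31.30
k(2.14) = -28.52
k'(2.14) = -28.42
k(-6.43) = -266.79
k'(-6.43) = 84.02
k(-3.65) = -83.90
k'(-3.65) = 47.55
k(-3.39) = -71.99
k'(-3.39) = 44.14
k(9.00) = -532.17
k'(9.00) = -118.42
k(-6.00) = -231.87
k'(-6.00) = 78.38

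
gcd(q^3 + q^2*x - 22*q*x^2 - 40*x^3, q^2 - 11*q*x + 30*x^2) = -q + 5*x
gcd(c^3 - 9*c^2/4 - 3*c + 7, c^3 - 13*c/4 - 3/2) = c - 2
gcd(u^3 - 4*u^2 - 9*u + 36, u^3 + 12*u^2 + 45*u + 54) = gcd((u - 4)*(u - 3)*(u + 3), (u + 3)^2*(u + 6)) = u + 3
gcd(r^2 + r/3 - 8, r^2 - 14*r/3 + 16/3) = r - 8/3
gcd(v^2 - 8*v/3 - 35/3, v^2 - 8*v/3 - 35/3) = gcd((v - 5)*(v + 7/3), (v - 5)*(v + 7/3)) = v^2 - 8*v/3 - 35/3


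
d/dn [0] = 0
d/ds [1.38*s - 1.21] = 1.38000000000000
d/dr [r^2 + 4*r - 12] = 2*r + 4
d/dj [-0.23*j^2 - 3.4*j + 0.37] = -0.46*j - 3.4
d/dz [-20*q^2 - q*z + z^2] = -q + 2*z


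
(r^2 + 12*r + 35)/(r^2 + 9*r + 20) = (r + 7)/(r + 4)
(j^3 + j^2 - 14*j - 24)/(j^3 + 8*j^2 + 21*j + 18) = (j - 4)/(j + 3)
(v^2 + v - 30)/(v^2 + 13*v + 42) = (v - 5)/(v + 7)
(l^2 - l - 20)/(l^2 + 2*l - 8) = (l - 5)/(l - 2)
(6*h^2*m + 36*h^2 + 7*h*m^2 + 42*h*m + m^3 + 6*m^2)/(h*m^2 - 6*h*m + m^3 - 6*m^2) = (6*h*m + 36*h + m^2 + 6*m)/(m*(m - 6))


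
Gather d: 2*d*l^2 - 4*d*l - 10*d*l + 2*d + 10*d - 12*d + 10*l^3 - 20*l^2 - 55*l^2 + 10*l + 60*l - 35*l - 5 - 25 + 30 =d*(2*l^2 - 14*l) + 10*l^3 - 75*l^2 + 35*l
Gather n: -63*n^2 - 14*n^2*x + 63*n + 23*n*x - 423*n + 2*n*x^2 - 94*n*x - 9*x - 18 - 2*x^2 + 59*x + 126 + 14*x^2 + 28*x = n^2*(-14*x - 63) + n*(2*x^2 - 71*x - 360) + 12*x^2 + 78*x + 108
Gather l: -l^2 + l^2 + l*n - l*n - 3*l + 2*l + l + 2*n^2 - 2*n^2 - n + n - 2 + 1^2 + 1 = 0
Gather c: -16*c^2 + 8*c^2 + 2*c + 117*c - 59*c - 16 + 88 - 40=-8*c^2 + 60*c + 32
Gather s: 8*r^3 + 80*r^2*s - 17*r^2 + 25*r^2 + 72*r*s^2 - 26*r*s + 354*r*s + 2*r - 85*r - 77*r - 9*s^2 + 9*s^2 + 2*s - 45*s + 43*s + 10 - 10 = 8*r^3 + 8*r^2 + 72*r*s^2 - 160*r + s*(80*r^2 + 328*r)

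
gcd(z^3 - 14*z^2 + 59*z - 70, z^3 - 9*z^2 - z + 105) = z^2 - 12*z + 35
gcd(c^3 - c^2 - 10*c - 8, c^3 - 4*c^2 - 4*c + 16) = c^2 - 2*c - 8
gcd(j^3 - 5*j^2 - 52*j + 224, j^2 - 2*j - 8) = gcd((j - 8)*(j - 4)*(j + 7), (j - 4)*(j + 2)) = j - 4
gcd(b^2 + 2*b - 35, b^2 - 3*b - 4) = 1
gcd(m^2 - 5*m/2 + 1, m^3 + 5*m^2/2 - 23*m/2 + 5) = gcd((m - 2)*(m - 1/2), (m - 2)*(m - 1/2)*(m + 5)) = m^2 - 5*m/2 + 1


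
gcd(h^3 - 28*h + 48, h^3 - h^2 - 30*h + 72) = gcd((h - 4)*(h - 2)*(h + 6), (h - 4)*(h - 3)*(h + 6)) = h^2 + 2*h - 24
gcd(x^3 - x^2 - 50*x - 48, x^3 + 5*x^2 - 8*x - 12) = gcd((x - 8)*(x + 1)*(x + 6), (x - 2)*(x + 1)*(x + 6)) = x^2 + 7*x + 6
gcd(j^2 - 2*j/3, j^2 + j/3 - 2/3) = j - 2/3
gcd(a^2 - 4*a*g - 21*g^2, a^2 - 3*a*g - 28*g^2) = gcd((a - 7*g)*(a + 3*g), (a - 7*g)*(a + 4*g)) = a - 7*g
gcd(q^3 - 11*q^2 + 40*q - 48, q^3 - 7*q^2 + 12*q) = q^2 - 7*q + 12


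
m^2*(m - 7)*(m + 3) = m^4 - 4*m^3 - 21*m^2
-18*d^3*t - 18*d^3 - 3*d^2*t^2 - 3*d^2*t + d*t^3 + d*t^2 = (-6*d + t)*(3*d + t)*(d*t + d)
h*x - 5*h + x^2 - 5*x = (h + x)*(x - 5)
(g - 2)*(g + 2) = g^2 - 4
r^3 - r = r*(r - 1)*(r + 1)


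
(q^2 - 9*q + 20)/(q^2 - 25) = (q - 4)/(q + 5)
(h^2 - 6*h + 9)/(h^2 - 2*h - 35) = (-h^2 + 6*h - 9)/(-h^2 + 2*h + 35)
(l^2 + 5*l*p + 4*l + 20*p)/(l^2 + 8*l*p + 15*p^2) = (l + 4)/(l + 3*p)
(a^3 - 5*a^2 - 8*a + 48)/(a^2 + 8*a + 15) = (a^2 - 8*a + 16)/(a + 5)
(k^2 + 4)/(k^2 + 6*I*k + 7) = (k^2 + 4)/(k^2 + 6*I*k + 7)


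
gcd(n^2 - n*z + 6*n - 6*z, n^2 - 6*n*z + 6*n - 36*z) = n + 6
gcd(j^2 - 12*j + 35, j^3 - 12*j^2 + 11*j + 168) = j - 7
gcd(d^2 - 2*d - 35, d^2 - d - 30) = d + 5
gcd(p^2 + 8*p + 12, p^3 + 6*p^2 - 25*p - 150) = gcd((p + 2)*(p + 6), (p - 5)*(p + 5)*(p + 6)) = p + 6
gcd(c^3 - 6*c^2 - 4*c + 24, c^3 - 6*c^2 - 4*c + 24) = c^3 - 6*c^2 - 4*c + 24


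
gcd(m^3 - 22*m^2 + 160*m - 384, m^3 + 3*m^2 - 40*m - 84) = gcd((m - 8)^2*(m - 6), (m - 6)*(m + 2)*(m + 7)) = m - 6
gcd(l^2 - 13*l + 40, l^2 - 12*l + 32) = l - 8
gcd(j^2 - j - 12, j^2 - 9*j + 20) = j - 4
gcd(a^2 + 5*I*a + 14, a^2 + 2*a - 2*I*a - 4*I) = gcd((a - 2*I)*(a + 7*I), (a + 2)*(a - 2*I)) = a - 2*I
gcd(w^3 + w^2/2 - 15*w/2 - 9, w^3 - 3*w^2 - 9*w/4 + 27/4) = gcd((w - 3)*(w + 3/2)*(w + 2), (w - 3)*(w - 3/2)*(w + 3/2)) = w^2 - 3*w/2 - 9/2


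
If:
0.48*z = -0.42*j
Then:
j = -1.14285714285714*z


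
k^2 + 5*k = k*(k + 5)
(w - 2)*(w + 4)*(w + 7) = w^3 + 9*w^2 + 6*w - 56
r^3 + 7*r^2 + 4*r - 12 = (r - 1)*(r + 2)*(r + 6)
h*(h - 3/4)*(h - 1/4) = h^3 - h^2 + 3*h/16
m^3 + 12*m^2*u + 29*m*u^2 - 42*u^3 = (m - u)*(m + 6*u)*(m + 7*u)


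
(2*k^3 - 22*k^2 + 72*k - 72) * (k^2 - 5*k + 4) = 2*k^5 - 32*k^4 + 190*k^3 - 520*k^2 + 648*k - 288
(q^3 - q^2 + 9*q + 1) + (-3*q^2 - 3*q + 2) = q^3 - 4*q^2 + 6*q + 3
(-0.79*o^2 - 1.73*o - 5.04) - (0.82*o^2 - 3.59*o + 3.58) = -1.61*o^2 + 1.86*o - 8.62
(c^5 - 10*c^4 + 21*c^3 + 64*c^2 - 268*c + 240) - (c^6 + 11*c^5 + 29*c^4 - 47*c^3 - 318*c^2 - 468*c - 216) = -c^6 - 10*c^5 - 39*c^4 + 68*c^3 + 382*c^2 + 200*c + 456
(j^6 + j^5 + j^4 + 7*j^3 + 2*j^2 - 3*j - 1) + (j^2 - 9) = j^6 + j^5 + j^4 + 7*j^3 + 3*j^2 - 3*j - 10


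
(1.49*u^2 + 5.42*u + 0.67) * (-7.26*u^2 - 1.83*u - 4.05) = -10.8174*u^4 - 42.0759*u^3 - 20.8173*u^2 - 23.1771*u - 2.7135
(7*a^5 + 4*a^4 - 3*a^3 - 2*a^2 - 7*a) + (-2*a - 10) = 7*a^5 + 4*a^4 - 3*a^3 - 2*a^2 - 9*a - 10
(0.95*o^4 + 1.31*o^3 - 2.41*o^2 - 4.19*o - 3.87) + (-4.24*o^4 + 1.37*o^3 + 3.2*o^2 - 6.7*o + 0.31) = -3.29*o^4 + 2.68*o^3 + 0.79*o^2 - 10.89*o - 3.56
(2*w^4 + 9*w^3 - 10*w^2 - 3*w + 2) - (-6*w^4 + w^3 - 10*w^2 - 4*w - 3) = 8*w^4 + 8*w^3 + w + 5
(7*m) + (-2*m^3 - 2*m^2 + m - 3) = -2*m^3 - 2*m^2 + 8*m - 3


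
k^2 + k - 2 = (k - 1)*(k + 2)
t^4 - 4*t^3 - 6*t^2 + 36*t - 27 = (t - 3)^2*(t - 1)*(t + 3)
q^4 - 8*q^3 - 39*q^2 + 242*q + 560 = (q - 8)*(q - 7)*(q + 2)*(q + 5)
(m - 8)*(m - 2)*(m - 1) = m^3 - 11*m^2 + 26*m - 16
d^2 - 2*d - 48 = (d - 8)*(d + 6)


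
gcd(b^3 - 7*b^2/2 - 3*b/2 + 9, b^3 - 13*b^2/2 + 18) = b^2 - b/2 - 3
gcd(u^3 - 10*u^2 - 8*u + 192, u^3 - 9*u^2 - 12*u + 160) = u^2 - 4*u - 32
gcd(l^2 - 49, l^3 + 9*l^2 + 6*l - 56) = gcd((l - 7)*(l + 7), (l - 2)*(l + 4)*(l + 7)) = l + 7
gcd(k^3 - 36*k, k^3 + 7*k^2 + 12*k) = k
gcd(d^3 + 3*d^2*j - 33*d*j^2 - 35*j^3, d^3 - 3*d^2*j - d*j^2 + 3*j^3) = d + j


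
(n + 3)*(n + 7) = n^2 + 10*n + 21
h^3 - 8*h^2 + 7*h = h*(h - 7)*(h - 1)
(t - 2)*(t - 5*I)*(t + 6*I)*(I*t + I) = I*t^4 - t^3 - I*t^3 + t^2 + 28*I*t^2 + 2*t - 30*I*t - 60*I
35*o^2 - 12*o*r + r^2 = (-7*o + r)*(-5*o + r)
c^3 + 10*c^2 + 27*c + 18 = (c + 1)*(c + 3)*(c + 6)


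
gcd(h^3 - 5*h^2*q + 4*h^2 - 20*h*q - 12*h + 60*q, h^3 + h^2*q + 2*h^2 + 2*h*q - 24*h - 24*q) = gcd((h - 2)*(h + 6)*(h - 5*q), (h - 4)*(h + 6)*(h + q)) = h + 6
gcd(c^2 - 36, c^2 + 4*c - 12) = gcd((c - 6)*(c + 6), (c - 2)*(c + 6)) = c + 6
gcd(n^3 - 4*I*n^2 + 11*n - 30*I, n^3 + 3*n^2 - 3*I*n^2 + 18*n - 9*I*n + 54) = n + 3*I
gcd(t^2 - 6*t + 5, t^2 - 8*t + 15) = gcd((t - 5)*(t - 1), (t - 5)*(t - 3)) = t - 5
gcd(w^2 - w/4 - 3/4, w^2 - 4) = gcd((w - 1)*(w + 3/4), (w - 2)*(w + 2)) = 1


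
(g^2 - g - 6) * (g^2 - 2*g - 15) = g^4 - 3*g^3 - 19*g^2 + 27*g + 90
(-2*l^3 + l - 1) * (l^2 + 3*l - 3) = -2*l^5 - 6*l^4 + 7*l^3 + 2*l^2 - 6*l + 3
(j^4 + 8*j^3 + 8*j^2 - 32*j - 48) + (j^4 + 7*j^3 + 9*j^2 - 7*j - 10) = 2*j^4 + 15*j^3 + 17*j^2 - 39*j - 58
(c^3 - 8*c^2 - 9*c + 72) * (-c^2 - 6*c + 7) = -c^5 + 2*c^4 + 64*c^3 - 74*c^2 - 495*c + 504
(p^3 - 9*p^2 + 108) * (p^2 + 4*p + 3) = p^5 - 5*p^4 - 33*p^3 + 81*p^2 + 432*p + 324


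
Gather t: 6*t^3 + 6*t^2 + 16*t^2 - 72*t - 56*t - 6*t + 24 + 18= 6*t^3 + 22*t^2 - 134*t + 42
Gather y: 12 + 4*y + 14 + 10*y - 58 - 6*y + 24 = 8*y - 8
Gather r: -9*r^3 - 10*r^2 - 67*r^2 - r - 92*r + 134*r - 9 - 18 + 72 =-9*r^3 - 77*r^2 + 41*r + 45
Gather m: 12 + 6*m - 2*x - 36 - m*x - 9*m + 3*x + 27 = m*(-x - 3) + x + 3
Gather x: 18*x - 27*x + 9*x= 0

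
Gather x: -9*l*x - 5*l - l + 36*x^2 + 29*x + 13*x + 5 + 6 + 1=-6*l + 36*x^2 + x*(42 - 9*l) + 12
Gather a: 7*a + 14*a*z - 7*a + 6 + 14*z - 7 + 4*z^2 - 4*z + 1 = 14*a*z + 4*z^2 + 10*z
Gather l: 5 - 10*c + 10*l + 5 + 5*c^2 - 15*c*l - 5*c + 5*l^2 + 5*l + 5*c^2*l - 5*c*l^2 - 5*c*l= 5*c^2 - 15*c + l^2*(5 - 5*c) + l*(5*c^2 - 20*c + 15) + 10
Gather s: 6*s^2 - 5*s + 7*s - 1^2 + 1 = 6*s^2 + 2*s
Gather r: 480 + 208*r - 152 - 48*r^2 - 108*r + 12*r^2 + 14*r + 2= -36*r^2 + 114*r + 330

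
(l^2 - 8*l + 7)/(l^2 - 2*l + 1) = (l - 7)/(l - 1)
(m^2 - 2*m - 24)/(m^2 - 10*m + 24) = (m + 4)/(m - 4)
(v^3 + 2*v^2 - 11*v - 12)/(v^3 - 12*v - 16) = (-v^3 - 2*v^2 + 11*v + 12)/(-v^3 + 12*v + 16)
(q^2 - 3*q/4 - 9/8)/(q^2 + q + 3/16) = 2*(2*q - 3)/(4*q + 1)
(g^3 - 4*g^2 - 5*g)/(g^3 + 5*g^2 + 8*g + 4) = g*(g - 5)/(g^2 + 4*g + 4)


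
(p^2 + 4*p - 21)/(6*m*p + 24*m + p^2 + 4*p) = (p^2 + 4*p - 21)/(6*m*p + 24*m + p^2 + 4*p)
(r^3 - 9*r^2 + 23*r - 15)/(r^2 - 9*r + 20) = (r^2 - 4*r + 3)/(r - 4)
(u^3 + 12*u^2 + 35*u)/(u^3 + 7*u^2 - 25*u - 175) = u/(u - 5)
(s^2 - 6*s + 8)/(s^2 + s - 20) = (s - 2)/(s + 5)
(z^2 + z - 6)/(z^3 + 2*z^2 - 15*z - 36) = (z - 2)/(z^2 - z - 12)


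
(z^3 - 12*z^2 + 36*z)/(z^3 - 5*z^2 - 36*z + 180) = z*(z - 6)/(z^2 + z - 30)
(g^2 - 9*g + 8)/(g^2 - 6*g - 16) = (g - 1)/(g + 2)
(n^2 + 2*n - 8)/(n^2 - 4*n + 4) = (n + 4)/(n - 2)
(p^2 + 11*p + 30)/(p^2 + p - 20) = (p + 6)/(p - 4)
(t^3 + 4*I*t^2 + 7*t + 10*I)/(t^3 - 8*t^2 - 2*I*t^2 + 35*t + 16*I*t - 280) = (t^2 - I*t + 2)/(t^2 - t*(8 + 7*I) + 56*I)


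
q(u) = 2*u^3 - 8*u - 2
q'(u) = 6*u^2 - 8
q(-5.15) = -233.98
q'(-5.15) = 151.14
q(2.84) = 21.09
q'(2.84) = 40.39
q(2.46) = 8.09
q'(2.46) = 28.31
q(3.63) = 64.62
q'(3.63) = 71.06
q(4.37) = 129.95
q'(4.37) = 106.58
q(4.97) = 203.77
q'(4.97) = 140.21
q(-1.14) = 4.16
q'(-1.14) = -0.20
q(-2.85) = -25.50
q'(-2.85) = 40.74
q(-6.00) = -386.00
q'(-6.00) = 208.00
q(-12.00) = -3362.00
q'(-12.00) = 856.00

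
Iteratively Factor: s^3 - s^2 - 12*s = (s - 4)*(s^2 + 3*s) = s*(s - 4)*(s + 3)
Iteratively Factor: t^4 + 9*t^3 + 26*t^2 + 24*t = (t + 4)*(t^3 + 5*t^2 + 6*t) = (t + 3)*(t + 4)*(t^2 + 2*t) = (t + 2)*(t + 3)*(t + 4)*(t)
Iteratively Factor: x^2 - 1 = (x + 1)*(x - 1)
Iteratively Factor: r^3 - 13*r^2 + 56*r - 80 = (r - 5)*(r^2 - 8*r + 16) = (r - 5)*(r - 4)*(r - 4)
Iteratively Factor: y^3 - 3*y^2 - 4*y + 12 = (y - 2)*(y^2 - y - 6) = (y - 3)*(y - 2)*(y + 2)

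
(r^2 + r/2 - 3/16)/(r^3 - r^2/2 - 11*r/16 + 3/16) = 1/(r - 1)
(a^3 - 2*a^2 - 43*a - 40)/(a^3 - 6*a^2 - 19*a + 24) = (a^2 + 6*a + 5)/(a^2 + 2*a - 3)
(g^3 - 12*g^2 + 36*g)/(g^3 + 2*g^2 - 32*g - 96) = g*(g - 6)/(g^2 + 8*g + 16)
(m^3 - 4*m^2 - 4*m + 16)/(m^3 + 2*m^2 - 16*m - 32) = (m - 2)/(m + 4)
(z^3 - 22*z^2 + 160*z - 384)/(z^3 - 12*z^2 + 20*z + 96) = (z - 8)/(z + 2)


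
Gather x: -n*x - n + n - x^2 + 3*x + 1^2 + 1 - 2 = -x^2 + x*(3 - n)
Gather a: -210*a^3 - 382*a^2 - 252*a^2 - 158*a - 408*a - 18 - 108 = -210*a^3 - 634*a^2 - 566*a - 126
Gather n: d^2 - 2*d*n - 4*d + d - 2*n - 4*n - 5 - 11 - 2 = d^2 - 3*d + n*(-2*d - 6) - 18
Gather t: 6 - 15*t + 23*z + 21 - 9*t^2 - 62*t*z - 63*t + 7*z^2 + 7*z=-9*t^2 + t*(-62*z - 78) + 7*z^2 + 30*z + 27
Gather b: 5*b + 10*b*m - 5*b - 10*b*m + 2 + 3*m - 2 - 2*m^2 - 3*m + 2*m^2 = 0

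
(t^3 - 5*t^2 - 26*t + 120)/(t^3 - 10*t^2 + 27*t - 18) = (t^2 + t - 20)/(t^2 - 4*t + 3)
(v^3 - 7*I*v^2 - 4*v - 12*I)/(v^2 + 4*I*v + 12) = (v^2 - 5*I*v + 6)/(v + 6*I)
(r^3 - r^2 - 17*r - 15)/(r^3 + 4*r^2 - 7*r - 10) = (r^2 - 2*r - 15)/(r^2 + 3*r - 10)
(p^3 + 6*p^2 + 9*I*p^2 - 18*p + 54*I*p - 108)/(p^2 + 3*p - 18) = (p^2 + 9*I*p - 18)/(p - 3)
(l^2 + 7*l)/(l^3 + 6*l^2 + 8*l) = (l + 7)/(l^2 + 6*l + 8)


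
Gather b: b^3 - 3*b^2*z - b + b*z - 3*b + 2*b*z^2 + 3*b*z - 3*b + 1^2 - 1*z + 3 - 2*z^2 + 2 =b^3 - 3*b^2*z + b*(2*z^2 + 4*z - 7) - 2*z^2 - z + 6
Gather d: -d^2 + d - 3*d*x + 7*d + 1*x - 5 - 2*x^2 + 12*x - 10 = -d^2 + d*(8 - 3*x) - 2*x^2 + 13*x - 15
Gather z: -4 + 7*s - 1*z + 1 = 7*s - z - 3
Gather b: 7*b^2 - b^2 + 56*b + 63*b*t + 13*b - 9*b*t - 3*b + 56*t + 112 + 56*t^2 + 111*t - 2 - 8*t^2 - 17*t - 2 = 6*b^2 + b*(54*t + 66) + 48*t^2 + 150*t + 108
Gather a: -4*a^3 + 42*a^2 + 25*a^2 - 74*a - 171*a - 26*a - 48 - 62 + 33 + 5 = -4*a^3 + 67*a^2 - 271*a - 72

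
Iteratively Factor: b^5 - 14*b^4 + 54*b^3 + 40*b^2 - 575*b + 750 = (b - 5)*(b^4 - 9*b^3 + 9*b^2 + 85*b - 150) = (b - 5)^2*(b^3 - 4*b^2 - 11*b + 30) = (b - 5)^2*(b - 2)*(b^2 - 2*b - 15) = (b - 5)^3*(b - 2)*(b + 3)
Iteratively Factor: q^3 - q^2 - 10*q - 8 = (q + 2)*(q^2 - 3*q - 4) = (q + 1)*(q + 2)*(q - 4)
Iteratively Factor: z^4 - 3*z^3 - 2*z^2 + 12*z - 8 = (z + 2)*(z^3 - 5*z^2 + 8*z - 4) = (z - 2)*(z + 2)*(z^2 - 3*z + 2) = (z - 2)^2*(z + 2)*(z - 1)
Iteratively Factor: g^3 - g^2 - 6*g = (g - 3)*(g^2 + 2*g) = (g - 3)*(g + 2)*(g)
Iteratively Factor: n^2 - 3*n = (n - 3)*(n)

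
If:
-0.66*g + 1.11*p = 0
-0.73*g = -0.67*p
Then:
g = 0.00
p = 0.00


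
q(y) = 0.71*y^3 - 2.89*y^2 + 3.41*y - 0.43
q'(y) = 2.13*y^2 - 5.78*y + 3.41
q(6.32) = 84.92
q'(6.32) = 51.96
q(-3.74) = -90.75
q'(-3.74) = 54.82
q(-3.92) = -100.97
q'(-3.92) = 58.80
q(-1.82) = -20.49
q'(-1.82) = 20.99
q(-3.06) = -58.27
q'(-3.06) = 41.04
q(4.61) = 23.43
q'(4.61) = 22.03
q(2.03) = 0.52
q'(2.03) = 0.45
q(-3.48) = -77.22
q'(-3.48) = 49.32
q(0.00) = -0.43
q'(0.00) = 3.41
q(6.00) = 69.35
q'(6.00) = 45.41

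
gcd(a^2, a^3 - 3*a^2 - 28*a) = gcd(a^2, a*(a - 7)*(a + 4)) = a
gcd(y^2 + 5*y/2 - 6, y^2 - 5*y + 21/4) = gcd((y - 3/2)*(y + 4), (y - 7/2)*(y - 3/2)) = y - 3/2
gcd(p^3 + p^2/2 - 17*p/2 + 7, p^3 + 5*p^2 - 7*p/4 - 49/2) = p^2 + 3*p/2 - 7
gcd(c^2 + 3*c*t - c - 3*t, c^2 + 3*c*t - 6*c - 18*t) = c + 3*t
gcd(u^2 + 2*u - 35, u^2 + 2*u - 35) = u^2 + 2*u - 35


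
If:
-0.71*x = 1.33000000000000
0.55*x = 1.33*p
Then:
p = -0.77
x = -1.87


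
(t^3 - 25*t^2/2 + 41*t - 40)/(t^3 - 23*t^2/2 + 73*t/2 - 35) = (t - 8)/(t - 7)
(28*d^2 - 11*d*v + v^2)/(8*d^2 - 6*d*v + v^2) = (-7*d + v)/(-2*d + v)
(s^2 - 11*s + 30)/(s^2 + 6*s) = (s^2 - 11*s + 30)/(s*(s + 6))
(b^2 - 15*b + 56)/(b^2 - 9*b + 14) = (b - 8)/(b - 2)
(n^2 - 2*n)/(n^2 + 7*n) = (n - 2)/(n + 7)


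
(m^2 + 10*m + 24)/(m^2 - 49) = (m^2 + 10*m + 24)/(m^2 - 49)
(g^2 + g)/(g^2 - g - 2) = g/(g - 2)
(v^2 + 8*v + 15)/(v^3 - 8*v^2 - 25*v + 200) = (v + 3)/(v^2 - 13*v + 40)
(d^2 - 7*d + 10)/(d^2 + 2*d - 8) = (d - 5)/(d + 4)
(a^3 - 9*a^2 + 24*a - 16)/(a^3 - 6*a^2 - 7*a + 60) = (a^2 - 5*a + 4)/(a^2 - 2*a - 15)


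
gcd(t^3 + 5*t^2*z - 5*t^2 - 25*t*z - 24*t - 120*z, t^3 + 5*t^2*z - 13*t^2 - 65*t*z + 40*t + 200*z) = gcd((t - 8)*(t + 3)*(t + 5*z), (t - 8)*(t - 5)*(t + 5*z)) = t^2 + 5*t*z - 8*t - 40*z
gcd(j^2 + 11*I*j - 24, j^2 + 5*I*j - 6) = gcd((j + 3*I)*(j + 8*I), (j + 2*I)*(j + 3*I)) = j + 3*I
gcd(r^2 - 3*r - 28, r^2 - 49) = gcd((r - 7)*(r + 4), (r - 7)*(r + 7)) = r - 7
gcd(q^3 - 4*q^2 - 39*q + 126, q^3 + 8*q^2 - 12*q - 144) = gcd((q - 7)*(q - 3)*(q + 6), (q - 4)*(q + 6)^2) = q + 6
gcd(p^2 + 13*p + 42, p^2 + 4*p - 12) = p + 6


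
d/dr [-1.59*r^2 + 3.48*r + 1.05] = 3.48 - 3.18*r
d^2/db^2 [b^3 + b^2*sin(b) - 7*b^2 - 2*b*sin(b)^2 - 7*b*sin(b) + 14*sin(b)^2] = -b^2*sin(b) + 7*b*sin(b) + 4*b*cos(b) - 4*b*cos(2*b) + 6*b + 2*sin(b) - 4*sin(2*b) - 14*cos(b) + 28*cos(2*b) - 14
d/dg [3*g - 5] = 3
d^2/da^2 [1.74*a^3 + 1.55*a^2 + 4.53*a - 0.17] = 10.44*a + 3.1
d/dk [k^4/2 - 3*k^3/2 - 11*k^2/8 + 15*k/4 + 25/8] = 2*k^3 - 9*k^2/2 - 11*k/4 + 15/4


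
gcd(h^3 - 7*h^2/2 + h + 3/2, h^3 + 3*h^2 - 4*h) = h - 1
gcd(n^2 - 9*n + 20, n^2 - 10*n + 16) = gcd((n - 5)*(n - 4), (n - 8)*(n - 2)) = 1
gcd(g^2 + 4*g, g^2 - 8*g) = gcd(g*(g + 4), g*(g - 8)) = g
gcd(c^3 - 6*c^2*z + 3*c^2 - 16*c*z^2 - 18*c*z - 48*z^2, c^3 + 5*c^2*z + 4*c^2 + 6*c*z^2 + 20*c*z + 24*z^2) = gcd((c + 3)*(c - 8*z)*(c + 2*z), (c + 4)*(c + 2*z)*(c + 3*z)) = c + 2*z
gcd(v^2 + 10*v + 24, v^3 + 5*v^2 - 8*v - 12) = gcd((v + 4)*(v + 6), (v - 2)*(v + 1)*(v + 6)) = v + 6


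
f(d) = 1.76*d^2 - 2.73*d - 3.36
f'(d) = 3.52*d - 2.73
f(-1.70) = 6.37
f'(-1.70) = -8.71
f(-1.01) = 1.19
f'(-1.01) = -6.29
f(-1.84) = 7.62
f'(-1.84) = -9.21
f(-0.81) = 0.01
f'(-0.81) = -5.58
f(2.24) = -0.64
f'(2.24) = 5.15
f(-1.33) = 3.38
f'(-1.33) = -7.41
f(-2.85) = 18.72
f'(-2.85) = -12.76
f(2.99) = 4.21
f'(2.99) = 7.79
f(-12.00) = 282.84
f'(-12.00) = -44.97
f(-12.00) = 282.84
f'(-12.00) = -44.97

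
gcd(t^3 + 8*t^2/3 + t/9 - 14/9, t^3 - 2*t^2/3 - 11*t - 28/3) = t^2 + 10*t/3 + 7/3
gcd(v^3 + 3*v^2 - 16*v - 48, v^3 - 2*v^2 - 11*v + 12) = v^2 - v - 12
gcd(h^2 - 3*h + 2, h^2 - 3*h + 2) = h^2 - 3*h + 2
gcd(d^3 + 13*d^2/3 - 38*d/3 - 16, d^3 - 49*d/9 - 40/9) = d^2 - 5*d/3 - 8/3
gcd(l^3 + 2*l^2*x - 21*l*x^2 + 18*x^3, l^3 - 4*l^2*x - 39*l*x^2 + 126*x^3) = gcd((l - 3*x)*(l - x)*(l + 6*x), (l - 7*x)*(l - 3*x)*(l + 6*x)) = -l^2 - 3*l*x + 18*x^2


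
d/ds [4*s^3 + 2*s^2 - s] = 12*s^2 + 4*s - 1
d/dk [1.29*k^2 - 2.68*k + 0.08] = 2.58*k - 2.68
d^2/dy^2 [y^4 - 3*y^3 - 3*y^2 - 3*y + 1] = 12*y^2 - 18*y - 6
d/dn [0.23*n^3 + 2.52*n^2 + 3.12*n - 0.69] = 0.69*n^2 + 5.04*n + 3.12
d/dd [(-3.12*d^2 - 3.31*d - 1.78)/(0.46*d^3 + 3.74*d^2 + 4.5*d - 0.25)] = (1.4352*d^4 + 3.0452*d^3 + 0.7958*d^2 + 14.8744*d + 8.8375)/(0.2116*d^6 + 3.4408*d^5 + 18.1276*d^4 + 33.43*d^3 + 18.38*d^2 - 2.25*d + 0.0625)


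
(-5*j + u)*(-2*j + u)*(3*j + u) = 30*j^3 - 11*j^2*u - 4*j*u^2 + u^3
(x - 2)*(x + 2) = x^2 - 4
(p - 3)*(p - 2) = p^2 - 5*p + 6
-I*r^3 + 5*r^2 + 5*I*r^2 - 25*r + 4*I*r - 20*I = (r - 5)*(r + 4*I)*(-I*r + 1)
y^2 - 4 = (y - 2)*(y + 2)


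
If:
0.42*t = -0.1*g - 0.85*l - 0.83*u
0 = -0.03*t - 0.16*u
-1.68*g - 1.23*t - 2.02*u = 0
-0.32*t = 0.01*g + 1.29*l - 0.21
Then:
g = 11.32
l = 5.62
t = -22.35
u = 4.19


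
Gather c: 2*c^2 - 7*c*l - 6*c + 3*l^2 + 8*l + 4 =2*c^2 + c*(-7*l - 6) + 3*l^2 + 8*l + 4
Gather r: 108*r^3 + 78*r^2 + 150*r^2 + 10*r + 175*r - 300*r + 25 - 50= 108*r^3 + 228*r^2 - 115*r - 25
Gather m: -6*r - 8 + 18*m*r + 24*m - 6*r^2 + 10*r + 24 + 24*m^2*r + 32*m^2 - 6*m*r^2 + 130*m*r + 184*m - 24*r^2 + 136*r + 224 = m^2*(24*r + 32) + m*(-6*r^2 + 148*r + 208) - 30*r^2 + 140*r + 240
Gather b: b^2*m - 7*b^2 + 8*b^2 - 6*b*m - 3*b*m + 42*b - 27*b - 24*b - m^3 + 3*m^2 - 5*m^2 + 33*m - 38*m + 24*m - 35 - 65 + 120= b^2*(m + 1) + b*(-9*m - 9) - m^3 - 2*m^2 + 19*m + 20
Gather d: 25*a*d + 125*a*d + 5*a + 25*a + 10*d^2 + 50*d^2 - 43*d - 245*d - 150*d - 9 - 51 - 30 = 30*a + 60*d^2 + d*(150*a - 438) - 90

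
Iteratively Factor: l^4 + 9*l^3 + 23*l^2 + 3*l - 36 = (l + 3)*(l^3 + 6*l^2 + 5*l - 12) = (l - 1)*(l + 3)*(l^2 + 7*l + 12) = (l - 1)*(l + 3)^2*(l + 4)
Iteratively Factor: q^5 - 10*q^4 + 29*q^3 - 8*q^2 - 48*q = (q - 4)*(q^4 - 6*q^3 + 5*q^2 + 12*q) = (q - 4)*(q + 1)*(q^3 - 7*q^2 + 12*q) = (q - 4)*(q - 3)*(q + 1)*(q^2 - 4*q) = (q - 4)^2*(q - 3)*(q + 1)*(q)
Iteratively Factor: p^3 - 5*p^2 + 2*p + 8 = (p - 2)*(p^2 - 3*p - 4) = (p - 2)*(p + 1)*(p - 4)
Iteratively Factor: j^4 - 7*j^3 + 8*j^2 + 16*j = (j)*(j^3 - 7*j^2 + 8*j + 16) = j*(j + 1)*(j^2 - 8*j + 16) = j*(j - 4)*(j + 1)*(j - 4)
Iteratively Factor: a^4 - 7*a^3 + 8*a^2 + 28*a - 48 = (a - 2)*(a^3 - 5*a^2 - 2*a + 24) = (a - 3)*(a - 2)*(a^2 - 2*a - 8) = (a - 3)*(a - 2)*(a + 2)*(a - 4)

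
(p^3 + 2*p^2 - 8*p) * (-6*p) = -6*p^4 - 12*p^3 + 48*p^2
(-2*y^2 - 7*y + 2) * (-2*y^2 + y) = 4*y^4 + 12*y^3 - 11*y^2 + 2*y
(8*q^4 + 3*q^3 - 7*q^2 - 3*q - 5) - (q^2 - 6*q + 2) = 8*q^4 + 3*q^3 - 8*q^2 + 3*q - 7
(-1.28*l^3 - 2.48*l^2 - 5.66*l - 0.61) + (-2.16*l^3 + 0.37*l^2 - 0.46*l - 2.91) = -3.44*l^3 - 2.11*l^2 - 6.12*l - 3.52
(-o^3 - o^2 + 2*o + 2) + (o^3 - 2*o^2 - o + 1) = -3*o^2 + o + 3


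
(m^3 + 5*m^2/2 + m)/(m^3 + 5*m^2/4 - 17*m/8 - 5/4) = 4*m/(4*m - 5)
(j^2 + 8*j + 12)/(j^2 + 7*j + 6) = (j + 2)/(j + 1)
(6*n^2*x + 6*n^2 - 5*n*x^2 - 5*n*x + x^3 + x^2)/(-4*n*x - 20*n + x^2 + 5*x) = (-6*n^2*x - 6*n^2 + 5*n*x^2 + 5*n*x - x^3 - x^2)/(4*n*x + 20*n - x^2 - 5*x)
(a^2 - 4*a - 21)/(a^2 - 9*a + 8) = (a^2 - 4*a - 21)/(a^2 - 9*a + 8)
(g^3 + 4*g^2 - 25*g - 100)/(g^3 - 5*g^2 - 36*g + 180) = (g^2 + 9*g + 20)/(g^2 - 36)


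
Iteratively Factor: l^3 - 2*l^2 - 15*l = (l)*(l^2 - 2*l - 15) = l*(l - 5)*(l + 3)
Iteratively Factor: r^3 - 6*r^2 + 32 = (r - 4)*(r^2 - 2*r - 8) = (r - 4)*(r + 2)*(r - 4)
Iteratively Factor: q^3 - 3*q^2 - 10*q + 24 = (q - 4)*(q^2 + q - 6) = (q - 4)*(q - 2)*(q + 3)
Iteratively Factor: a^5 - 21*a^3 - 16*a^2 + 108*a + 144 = (a - 4)*(a^4 + 4*a^3 - 5*a^2 - 36*a - 36) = (a - 4)*(a + 2)*(a^3 + 2*a^2 - 9*a - 18) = (a - 4)*(a + 2)*(a + 3)*(a^2 - a - 6) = (a - 4)*(a + 2)^2*(a + 3)*(a - 3)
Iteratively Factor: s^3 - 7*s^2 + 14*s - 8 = (s - 4)*(s^2 - 3*s + 2) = (s - 4)*(s - 1)*(s - 2)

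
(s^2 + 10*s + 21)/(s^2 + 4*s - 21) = (s + 3)/(s - 3)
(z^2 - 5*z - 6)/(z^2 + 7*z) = (z^2 - 5*z - 6)/(z*(z + 7))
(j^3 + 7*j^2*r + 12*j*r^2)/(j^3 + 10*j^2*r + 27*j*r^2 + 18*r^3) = j*(j + 4*r)/(j^2 + 7*j*r + 6*r^2)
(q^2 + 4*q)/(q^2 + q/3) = 3*(q + 4)/(3*q + 1)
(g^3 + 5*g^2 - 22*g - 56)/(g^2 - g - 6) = (g^2 + 3*g - 28)/(g - 3)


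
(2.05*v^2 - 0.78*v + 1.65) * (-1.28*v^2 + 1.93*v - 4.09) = -2.624*v^4 + 4.9549*v^3 - 12.0019*v^2 + 6.3747*v - 6.7485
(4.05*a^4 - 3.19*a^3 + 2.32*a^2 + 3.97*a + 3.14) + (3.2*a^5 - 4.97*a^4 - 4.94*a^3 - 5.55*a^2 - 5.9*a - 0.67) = 3.2*a^5 - 0.92*a^4 - 8.13*a^3 - 3.23*a^2 - 1.93*a + 2.47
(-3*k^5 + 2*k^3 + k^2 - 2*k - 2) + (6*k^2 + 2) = -3*k^5 + 2*k^3 + 7*k^2 - 2*k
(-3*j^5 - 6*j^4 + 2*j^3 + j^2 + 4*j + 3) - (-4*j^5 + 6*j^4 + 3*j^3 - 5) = j^5 - 12*j^4 - j^3 + j^2 + 4*j + 8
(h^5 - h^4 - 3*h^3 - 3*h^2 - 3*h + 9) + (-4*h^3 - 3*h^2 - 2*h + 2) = h^5 - h^4 - 7*h^3 - 6*h^2 - 5*h + 11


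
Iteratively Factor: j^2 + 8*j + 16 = (j + 4)*(j + 4)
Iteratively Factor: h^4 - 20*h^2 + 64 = (h - 2)*(h^3 + 2*h^2 - 16*h - 32) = (h - 4)*(h - 2)*(h^2 + 6*h + 8) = (h - 4)*(h - 2)*(h + 2)*(h + 4)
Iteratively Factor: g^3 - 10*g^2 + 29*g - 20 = (g - 5)*(g^2 - 5*g + 4) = (g - 5)*(g - 4)*(g - 1)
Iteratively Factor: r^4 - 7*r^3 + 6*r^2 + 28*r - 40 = (r + 2)*(r^3 - 9*r^2 + 24*r - 20) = (r - 5)*(r + 2)*(r^2 - 4*r + 4) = (r - 5)*(r - 2)*(r + 2)*(r - 2)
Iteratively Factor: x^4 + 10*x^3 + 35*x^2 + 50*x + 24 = (x + 3)*(x^3 + 7*x^2 + 14*x + 8) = (x + 3)*(x + 4)*(x^2 + 3*x + 2) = (x + 2)*(x + 3)*(x + 4)*(x + 1)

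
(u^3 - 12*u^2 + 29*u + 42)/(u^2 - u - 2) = (u^2 - 13*u + 42)/(u - 2)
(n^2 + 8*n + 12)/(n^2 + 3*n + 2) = (n + 6)/(n + 1)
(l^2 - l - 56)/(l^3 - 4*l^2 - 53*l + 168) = 1/(l - 3)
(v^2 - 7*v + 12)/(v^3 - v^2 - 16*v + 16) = (v - 3)/(v^2 + 3*v - 4)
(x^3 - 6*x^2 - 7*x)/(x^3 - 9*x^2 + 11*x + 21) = x/(x - 3)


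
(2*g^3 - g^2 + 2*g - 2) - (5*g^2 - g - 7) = 2*g^3 - 6*g^2 + 3*g + 5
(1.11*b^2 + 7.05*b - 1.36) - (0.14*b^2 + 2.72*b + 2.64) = 0.97*b^2 + 4.33*b - 4.0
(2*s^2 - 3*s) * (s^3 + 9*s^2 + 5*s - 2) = 2*s^5 + 15*s^4 - 17*s^3 - 19*s^2 + 6*s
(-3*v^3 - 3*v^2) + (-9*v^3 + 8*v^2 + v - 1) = -12*v^3 + 5*v^2 + v - 1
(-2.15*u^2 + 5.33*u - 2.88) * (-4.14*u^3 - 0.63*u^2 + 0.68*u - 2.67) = 8.901*u^5 - 20.7117*u^4 + 7.1033*u^3 + 11.1793*u^2 - 16.1895*u + 7.6896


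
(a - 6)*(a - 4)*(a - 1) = a^3 - 11*a^2 + 34*a - 24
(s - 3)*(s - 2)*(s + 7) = s^3 + 2*s^2 - 29*s + 42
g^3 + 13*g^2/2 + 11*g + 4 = (g + 1/2)*(g + 2)*(g + 4)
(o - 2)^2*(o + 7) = o^3 + 3*o^2 - 24*o + 28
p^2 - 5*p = p*(p - 5)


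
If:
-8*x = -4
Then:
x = 1/2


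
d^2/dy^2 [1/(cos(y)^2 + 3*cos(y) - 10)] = (-4*sin(y)^4 + 51*sin(y)^2 - 75*cos(y)/4 - 9*cos(3*y)/4 - 9)/((cos(y) - 2)^3*(cos(y) + 5)^3)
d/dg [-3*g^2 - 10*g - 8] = -6*g - 10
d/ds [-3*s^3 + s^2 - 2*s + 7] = -9*s^2 + 2*s - 2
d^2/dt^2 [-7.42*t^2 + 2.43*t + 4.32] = -14.8400000000000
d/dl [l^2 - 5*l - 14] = 2*l - 5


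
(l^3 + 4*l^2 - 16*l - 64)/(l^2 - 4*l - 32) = (l^2 - 16)/(l - 8)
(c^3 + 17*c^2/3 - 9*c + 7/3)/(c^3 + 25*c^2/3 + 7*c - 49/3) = (3*c - 1)/(3*c + 7)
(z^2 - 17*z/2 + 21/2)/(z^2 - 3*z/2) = (z - 7)/z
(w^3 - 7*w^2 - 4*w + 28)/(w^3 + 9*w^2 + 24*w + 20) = (w^2 - 9*w + 14)/(w^2 + 7*w + 10)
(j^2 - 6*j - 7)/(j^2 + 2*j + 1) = (j - 7)/(j + 1)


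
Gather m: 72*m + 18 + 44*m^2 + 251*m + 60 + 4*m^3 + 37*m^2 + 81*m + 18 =4*m^3 + 81*m^2 + 404*m + 96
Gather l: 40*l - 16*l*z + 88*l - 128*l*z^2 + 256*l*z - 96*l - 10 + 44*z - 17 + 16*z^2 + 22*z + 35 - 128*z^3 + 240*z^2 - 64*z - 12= l*(-128*z^2 + 240*z + 32) - 128*z^3 + 256*z^2 + 2*z - 4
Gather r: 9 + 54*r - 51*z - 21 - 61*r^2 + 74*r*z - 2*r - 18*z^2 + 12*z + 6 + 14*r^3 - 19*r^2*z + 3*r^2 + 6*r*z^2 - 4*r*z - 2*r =14*r^3 + r^2*(-19*z - 58) + r*(6*z^2 + 70*z + 50) - 18*z^2 - 39*z - 6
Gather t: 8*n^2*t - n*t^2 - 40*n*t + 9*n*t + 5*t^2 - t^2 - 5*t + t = t^2*(4 - n) + t*(8*n^2 - 31*n - 4)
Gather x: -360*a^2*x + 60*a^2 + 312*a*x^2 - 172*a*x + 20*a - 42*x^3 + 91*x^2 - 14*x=60*a^2 + 20*a - 42*x^3 + x^2*(312*a + 91) + x*(-360*a^2 - 172*a - 14)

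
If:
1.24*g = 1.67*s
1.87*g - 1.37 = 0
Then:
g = 0.73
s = 0.54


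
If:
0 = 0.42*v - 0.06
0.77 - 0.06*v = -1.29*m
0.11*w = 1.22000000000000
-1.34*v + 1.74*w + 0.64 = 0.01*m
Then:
No Solution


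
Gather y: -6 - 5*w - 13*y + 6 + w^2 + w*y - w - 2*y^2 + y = w^2 - 6*w - 2*y^2 + y*(w - 12)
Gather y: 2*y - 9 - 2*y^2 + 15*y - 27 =-2*y^2 + 17*y - 36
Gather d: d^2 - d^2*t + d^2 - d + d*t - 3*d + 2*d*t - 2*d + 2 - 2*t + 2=d^2*(2 - t) + d*(3*t - 6) - 2*t + 4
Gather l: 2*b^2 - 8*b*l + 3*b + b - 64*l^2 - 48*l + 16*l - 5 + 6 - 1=2*b^2 + 4*b - 64*l^2 + l*(-8*b - 32)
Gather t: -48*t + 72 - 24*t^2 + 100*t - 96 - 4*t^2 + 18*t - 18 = -28*t^2 + 70*t - 42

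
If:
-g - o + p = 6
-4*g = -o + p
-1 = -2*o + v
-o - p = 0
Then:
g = -6/5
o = -12/5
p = 12/5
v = -29/5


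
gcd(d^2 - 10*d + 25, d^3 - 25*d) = d - 5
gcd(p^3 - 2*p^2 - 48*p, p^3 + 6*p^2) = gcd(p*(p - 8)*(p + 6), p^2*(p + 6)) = p^2 + 6*p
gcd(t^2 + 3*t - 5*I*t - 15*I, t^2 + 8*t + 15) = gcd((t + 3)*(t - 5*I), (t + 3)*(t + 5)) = t + 3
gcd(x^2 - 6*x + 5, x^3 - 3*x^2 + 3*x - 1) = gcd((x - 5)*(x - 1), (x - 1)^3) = x - 1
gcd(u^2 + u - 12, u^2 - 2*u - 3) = u - 3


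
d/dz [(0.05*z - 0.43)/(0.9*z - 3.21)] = (0.20385*z - 0.727065)/(0.9*z - 3.21)^3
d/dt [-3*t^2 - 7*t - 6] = -6*t - 7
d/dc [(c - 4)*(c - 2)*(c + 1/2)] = 3*c^2 - 11*c + 5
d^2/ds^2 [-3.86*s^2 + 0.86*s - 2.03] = -7.72000000000000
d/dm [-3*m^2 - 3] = -6*m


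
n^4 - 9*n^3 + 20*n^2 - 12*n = n*(n - 6)*(n - 2)*(n - 1)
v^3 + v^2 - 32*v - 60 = (v - 6)*(v + 2)*(v + 5)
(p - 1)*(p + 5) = p^2 + 4*p - 5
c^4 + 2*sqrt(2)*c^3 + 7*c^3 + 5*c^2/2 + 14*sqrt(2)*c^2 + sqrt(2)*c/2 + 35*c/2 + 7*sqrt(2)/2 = (c + 7)*(c + sqrt(2)/2)^2*(c + sqrt(2))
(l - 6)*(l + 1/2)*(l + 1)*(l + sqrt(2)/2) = l^4 - 9*l^3/2 + sqrt(2)*l^3/2 - 17*l^2/2 - 9*sqrt(2)*l^2/4 - 17*sqrt(2)*l/4 - 3*l - 3*sqrt(2)/2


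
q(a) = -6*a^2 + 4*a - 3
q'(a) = 4 - 12*a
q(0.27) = -2.36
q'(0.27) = 0.76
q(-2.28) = -43.31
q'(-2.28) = 31.36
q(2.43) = -28.71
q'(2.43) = -25.16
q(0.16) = -2.51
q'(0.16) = 2.08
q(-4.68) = -153.13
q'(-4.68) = 60.16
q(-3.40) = -85.96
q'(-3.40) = 44.80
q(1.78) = -14.89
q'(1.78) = -17.36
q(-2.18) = -40.23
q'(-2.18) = 30.16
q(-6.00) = -243.00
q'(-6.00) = 76.00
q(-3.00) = -69.00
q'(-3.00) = 40.00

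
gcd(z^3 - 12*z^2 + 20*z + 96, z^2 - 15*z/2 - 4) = z - 8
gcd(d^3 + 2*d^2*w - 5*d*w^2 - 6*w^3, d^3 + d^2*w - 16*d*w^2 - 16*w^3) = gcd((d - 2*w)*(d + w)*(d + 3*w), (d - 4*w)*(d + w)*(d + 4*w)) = d + w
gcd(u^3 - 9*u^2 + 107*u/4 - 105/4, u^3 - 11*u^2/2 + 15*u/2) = u^2 - 11*u/2 + 15/2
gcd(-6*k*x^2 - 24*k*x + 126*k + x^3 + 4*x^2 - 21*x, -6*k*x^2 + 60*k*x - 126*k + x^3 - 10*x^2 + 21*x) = -6*k*x + 18*k + x^2 - 3*x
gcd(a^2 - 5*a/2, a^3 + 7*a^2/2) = a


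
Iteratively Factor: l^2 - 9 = (l - 3)*(l + 3)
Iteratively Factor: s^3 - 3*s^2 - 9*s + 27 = (s + 3)*(s^2 - 6*s + 9) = (s - 3)*(s + 3)*(s - 3)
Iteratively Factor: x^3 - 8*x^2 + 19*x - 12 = (x - 1)*(x^2 - 7*x + 12) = (x - 3)*(x - 1)*(x - 4)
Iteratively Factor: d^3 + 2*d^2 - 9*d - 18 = (d - 3)*(d^2 + 5*d + 6) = (d - 3)*(d + 3)*(d + 2)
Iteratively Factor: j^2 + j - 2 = (j + 2)*(j - 1)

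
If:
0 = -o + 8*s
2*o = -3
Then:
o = -3/2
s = -3/16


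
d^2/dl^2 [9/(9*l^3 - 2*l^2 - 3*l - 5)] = 18*((2 - 27*l)*(-9*l^3 + 2*l^2 + 3*l + 5) - (-27*l^2 + 4*l + 3)^2)/(-9*l^3 + 2*l^2 + 3*l + 5)^3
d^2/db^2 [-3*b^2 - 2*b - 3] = -6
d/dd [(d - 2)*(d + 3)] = 2*d + 1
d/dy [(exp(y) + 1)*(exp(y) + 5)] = 2*(exp(y) + 3)*exp(y)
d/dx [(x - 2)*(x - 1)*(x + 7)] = 3*x^2 + 8*x - 19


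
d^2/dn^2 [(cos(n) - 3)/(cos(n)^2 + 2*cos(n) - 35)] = (-9*(1 - cos(2*n))^2*cos(n)/4 + 7*(1 - cos(2*n))^2/2 - 983*cos(n) + 186*cos(2*n) - 99*cos(3*n)/2 + cos(5*n)/2 + 78)/((cos(n) - 5)^3*(cos(n) + 7)^3)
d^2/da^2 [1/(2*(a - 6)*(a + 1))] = ((a - 6)^2 + (a - 6)*(a + 1) + (a + 1)^2)/((a - 6)^3*(a + 1)^3)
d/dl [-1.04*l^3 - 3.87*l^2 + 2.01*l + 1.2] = -3.12*l^2 - 7.74*l + 2.01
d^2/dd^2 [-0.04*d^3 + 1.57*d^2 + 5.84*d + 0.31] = 3.14 - 0.24*d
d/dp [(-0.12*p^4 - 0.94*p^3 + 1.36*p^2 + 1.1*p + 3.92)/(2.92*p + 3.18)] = (-1.0512*p^4 - 7.016*p^3 - 4.9964*p^2 + 8.6496*p - 7.9484)/(8.5264*p^2 + 18.5712*p + 10.1124)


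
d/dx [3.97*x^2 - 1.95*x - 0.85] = 7.94*x - 1.95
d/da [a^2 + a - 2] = 2*a + 1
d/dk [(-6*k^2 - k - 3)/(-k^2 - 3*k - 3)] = (17*k^2 + 30*k - 6)/(k^4 + 6*k^3 + 15*k^2 + 18*k + 9)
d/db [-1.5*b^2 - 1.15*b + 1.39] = -3.0*b - 1.15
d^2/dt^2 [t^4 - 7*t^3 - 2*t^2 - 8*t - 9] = 12*t^2 - 42*t - 4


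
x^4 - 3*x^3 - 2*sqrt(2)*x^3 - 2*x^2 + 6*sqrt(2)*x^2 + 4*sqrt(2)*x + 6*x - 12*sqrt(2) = (x - 3)*(x - 2*sqrt(2))*(x - sqrt(2))*(x + sqrt(2))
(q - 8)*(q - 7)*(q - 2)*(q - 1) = q^4 - 18*q^3 + 103*q^2 - 198*q + 112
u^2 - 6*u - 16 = (u - 8)*(u + 2)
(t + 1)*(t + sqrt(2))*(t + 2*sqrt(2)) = t^3 + t^2 + 3*sqrt(2)*t^2 + 4*t + 3*sqrt(2)*t + 4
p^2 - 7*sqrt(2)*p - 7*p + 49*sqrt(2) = (p - 7)*(p - 7*sqrt(2))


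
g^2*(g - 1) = g^3 - g^2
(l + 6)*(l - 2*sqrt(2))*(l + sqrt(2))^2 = l^4 + 6*l^3 - 6*l^2 - 36*l - 4*sqrt(2)*l - 24*sqrt(2)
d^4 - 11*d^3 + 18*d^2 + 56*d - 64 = (d - 8)*(d - 4)*(d - 1)*(d + 2)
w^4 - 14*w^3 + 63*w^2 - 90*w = w*(w - 6)*(w - 5)*(w - 3)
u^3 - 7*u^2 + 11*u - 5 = (u - 5)*(u - 1)^2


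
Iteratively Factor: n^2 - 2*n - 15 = (n - 5)*(n + 3)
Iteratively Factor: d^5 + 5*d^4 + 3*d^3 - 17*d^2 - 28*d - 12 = (d + 3)*(d^4 + 2*d^3 - 3*d^2 - 8*d - 4) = (d - 2)*(d + 3)*(d^3 + 4*d^2 + 5*d + 2) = (d - 2)*(d + 2)*(d + 3)*(d^2 + 2*d + 1) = (d - 2)*(d + 1)*(d + 2)*(d + 3)*(d + 1)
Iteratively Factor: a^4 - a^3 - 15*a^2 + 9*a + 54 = (a + 3)*(a^3 - 4*a^2 - 3*a + 18) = (a + 2)*(a + 3)*(a^2 - 6*a + 9) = (a - 3)*(a + 2)*(a + 3)*(a - 3)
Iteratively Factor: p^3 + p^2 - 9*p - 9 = (p + 3)*(p^2 - 2*p - 3) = (p + 1)*(p + 3)*(p - 3)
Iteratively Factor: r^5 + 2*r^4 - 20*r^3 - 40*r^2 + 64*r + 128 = (r + 4)*(r^4 - 2*r^3 - 12*r^2 + 8*r + 32) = (r + 2)*(r + 4)*(r^3 - 4*r^2 - 4*r + 16) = (r - 4)*(r + 2)*(r + 4)*(r^2 - 4) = (r - 4)*(r + 2)^2*(r + 4)*(r - 2)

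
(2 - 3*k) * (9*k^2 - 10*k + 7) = -27*k^3 + 48*k^2 - 41*k + 14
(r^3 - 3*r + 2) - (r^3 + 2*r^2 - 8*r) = -2*r^2 + 5*r + 2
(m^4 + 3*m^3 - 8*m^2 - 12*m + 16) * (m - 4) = m^5 - m^4 - 20*m^3 + 20*m^2 + 64*m - 64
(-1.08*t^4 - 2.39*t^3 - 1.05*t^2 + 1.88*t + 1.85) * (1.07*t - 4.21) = -1.1556*t^5 + 1.9895*t^4 + 8.9384*t^3 + 6.4321*t^2 - 5.9353*t - 7.7885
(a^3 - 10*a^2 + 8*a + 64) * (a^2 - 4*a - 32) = a^5 - 14*a^4 + 16*a^3 + 352*a^2 - 512*a - 2048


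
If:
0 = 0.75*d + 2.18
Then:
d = -2.91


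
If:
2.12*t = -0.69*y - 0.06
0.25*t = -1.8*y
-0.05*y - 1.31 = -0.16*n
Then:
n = 8.19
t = -0.03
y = 0.00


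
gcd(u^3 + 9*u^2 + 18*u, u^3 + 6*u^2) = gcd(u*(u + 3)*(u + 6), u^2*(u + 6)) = u^2 + 6*u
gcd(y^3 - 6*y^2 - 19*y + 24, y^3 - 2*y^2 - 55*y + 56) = y^2 - 9*y + 8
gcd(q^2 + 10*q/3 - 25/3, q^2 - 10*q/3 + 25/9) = q - 5/3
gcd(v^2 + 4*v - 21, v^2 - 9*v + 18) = v - 3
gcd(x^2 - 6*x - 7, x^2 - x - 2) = x + 1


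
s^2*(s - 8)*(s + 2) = s^4 - 6*s^3 - 16*s^2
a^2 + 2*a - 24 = (a - 4)*(a + 6)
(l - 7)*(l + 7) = l^2 - 49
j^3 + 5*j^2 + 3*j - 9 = (j - 1)*(j + 3)^2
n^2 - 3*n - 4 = (n - 4)*(n + 1)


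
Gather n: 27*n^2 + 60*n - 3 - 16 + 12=27*n^2 + 60*n - 7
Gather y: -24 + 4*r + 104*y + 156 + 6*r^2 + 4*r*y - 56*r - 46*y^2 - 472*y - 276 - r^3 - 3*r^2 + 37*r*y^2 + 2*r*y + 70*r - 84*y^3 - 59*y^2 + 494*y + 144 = -r^3 + 3*r^2 + 18*r - 84*y^3 + y^2*(37*r - 105) + y*(6*r + 126)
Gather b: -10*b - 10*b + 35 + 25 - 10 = 50 - 20*b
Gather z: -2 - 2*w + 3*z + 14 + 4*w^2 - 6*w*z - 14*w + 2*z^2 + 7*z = 4*w^2 - 16*w + 2*z^2 + z*(10 - 6*w) + 12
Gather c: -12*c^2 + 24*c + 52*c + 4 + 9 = -12*c^2 + 76*c + 13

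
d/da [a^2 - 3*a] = 2*a - 3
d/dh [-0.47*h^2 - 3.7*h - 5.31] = -0.94*h - 3.7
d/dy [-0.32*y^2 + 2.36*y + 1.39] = 2.36 - 0.64*y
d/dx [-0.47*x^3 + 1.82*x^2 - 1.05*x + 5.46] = -1.41*x^2 + 3.64*x - 1.05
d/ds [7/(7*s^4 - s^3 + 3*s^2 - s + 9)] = 7*(-28*s^3 + 3*s^2 - 6*s + 1)/(7*s^4 - s^3 + 3*s^2 - s + 9)^2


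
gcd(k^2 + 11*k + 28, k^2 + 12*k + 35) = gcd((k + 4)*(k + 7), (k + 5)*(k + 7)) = k + 7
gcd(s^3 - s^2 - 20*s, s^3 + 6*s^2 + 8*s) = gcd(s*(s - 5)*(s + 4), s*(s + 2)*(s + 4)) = s^2 + 4*s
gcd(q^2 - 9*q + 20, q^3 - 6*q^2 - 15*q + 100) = q - 5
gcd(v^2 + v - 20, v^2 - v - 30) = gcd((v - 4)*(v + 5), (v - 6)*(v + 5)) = v + 5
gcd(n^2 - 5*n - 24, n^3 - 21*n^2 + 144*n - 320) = n - 8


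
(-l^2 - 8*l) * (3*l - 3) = -3*l^3 - 21*l^2 + 24*l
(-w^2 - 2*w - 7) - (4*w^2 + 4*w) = -5*w^2 - 6*w - 7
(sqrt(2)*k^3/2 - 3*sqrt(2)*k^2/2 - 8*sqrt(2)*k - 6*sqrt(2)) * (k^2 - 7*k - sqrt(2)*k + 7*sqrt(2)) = sqrt(2)*k^5/2 - 5*sqrt(2)*k^4 - k^4 + 5*sqrt(2)*k^3/2 + 10*k^3 - 5*k^2 + 50*sqrt(2)*k^2 - 100*k + 42*sqrt(2)*k - 84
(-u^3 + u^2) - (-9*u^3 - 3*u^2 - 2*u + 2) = 8*u^3 + 4*u^2 + 2*u - 2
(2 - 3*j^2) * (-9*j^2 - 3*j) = 27*j^4 + 9*j^3 - 18*j^2 - 6*j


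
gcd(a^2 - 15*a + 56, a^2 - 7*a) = a - 7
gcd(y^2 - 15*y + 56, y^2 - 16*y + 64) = y - 8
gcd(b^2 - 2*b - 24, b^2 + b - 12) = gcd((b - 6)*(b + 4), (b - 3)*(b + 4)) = b + 4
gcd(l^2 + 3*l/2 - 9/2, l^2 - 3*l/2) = l - 3/2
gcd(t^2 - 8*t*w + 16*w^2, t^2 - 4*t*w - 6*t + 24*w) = t - 4*w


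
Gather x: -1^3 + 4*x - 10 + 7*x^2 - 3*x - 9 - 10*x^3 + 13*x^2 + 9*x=-10*x^3 + 20*x^2 + 10*x - 20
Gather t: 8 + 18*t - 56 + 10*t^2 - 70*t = 10*t^2 - 52*t - 48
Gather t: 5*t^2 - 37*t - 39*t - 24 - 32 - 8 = 5*t^2 - 76*t - 64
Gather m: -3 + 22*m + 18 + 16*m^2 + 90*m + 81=16*m^2 + 112*m + 96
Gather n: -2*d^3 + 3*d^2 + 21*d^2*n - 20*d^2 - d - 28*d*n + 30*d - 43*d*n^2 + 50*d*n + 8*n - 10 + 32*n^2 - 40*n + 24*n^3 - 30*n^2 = -2*d^3 - 17*d^2 + 29*d + 24*n^3 + n^2*(2 - 43*d) + n*(21*d^2 + 22*d - 32) - 10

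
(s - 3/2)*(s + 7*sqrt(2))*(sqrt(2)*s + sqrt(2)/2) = sqrt(2)*s^3 - sqrt(2)*s^2 + 14*s^2 - 14*s - 3*sqrt(2)*s/4 - 21/2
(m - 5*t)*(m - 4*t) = m^2 - 9*m*t + 20*t^2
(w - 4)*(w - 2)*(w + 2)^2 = w^4 - 2*w^3 - 12*w^2 + 8*w + 32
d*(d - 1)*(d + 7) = d^3 + 6*d^2 - 7*d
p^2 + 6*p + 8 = (p + 2)*(p + 4)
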